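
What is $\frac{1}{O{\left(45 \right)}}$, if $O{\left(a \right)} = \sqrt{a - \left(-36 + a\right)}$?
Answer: $\frac{1}{6} \approx 0.16667$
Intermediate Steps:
$O{\left(a \right)} = 6$ ($O{\left(a \right)} = \sqrt{36} = 6$)
$\frac{1}{O{\left(45 \right)}} = \frac{1}{6}$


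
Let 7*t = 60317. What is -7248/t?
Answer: -50736/60317 ≈ -0.84116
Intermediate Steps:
t = 60317/7 (t = (⅐)*60317 = 60317/7 ≈ 8616.7)
-7248/t = -7248/60317/7 = -7248*7/60317 = -50736/60317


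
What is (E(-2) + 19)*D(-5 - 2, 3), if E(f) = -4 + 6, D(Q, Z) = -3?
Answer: -63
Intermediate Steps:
E(f) = 2
(E(-2) + 19)*D(-5 - 2, 3) = (2 + 19)*(-3) = 21*(-3) = -63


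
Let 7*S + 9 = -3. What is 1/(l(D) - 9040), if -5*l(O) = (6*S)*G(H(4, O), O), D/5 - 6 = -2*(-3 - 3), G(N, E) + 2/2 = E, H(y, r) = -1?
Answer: -35/309992 ≈ -0.00011291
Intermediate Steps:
G(N, E) = -1 + E
S = -12/7 (S = -9/7 + (⅐)*(-3) = -9/7 - 3/7 = -12/7 ≈ -1.7143)
D = 90 (D = 30 + 5*(-2*(-3 - 3)) = 30 + 5*(-2*(-6)) = 30 + 5*12 = 30 + 60 = 90)
l(O) = -72/35 + 72*O/35 (l(O) = -6*(-12/7)*(-1 + O)/5 = -(-72)*(-1 + O)/35 = -(72/7 - 72*O/7)/5 = -72/35 + 72*O/35)
1/(l(D) - 9040) = 1/((-72/35 + (72/35)*90) - 9040) = 1/((-72/35 + 1296/7) - 9040) = 1/(6408/35 - 9040) = 1/(-309992/35) = -35/309992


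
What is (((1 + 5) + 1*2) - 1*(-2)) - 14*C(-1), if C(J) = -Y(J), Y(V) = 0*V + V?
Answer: -4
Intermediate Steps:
Y(V) = V (Y(V) = 0 + V = V)
C(J) = -J
(((1 + 5) + 1*2) - 1*(-2)) - 14*C(-1) = (((1 + 5) + 1*2) - 1*(-2)) - (-14)*(-1) = ((6 + 2) + 2) - 14*1 = (8 + 2) - 14 = 10 - 14 = -4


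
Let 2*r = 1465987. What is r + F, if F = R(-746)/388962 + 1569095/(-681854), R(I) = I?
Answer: 48600119227567616/66303823887 ≈ 7.3299e+5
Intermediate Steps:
r = 1465987/2 (r = (½)*1465987 = 1465987/2 ≈ 7.3299e+5)
F = -305413496237/132607647774 (F = -746/388962 + 1569095/(-681854) = -746*1/388962 + 1569095*(-1/681854) = -373/194481 - 1569095/681854 = -305413496237/132607647774 ≈ -2.3031)
r + F = 1465987/2 - 305413496237/132607647774 = 48600119227567616/66303823887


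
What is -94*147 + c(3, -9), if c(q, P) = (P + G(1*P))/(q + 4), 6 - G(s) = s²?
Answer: -13830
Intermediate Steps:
G(s) = 6 - s²
c(q, P) = (6 + P - P²)/(4 + q) (c(q, P) = (P + (6 - (1*P)²))/(q + 4) = (P + (6 - P²))/(4 + q) = (6 + P - P²)/(4 + q))
-94*147 + c(3, -9) = -94*147 + (6 - 9 - 1*(-9)²)/(4 + 3) = -13818 + (6 - 9 - 1*81)/7 = -13818 + (6 - 9 - 81)/7 = -13818 + (⅐)*(-84) = -13818 - 12 = -13830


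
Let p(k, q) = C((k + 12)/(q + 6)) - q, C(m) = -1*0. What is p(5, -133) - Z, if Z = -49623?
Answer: 49756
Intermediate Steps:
C(m) = 0
p(k, q) = -q (p(k, q) = 0 - q = -q)
p(5, -133) - Z = -1*(-133) - 1*(-49623) = 133 + 49623 = 49756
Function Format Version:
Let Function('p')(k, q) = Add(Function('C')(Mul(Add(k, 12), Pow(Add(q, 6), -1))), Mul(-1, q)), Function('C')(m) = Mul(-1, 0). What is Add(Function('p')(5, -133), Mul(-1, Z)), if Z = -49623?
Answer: 49756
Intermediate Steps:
Function('C')(m) = 0
Function('p')(k, q) = Mul(-1, q) (Function('p')(k, q) = Add(0, Mul(-1, q)) = Mul(-1, q))
Add(Function('p')(5, -133), Mul(-1, Z)) = Add(Mul(-1, -133), Mul(-1, -49623)) = Add(133, 49623) = 49756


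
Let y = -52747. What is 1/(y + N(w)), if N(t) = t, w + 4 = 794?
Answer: -1/51957 ≈ -1.9247e-5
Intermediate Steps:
w = 790 (w = -4 + 794 = 790)
1/(y + N(w)) = 1/(-52747 + 790) = 1/(-51957) = -1/51957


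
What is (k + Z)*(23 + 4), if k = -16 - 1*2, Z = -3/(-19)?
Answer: -9153/19 ≈ -481.74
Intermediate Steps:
Z = 3/19 (Z = -3*(-1/19) = 3/19 ≈ 0.15789)
k = -18 (k = -16 - 2 = -18)
(k + Z)*(23 + 4) = (-18 + 3/19)*(23 + 4) = -339/19*27 = -9153/19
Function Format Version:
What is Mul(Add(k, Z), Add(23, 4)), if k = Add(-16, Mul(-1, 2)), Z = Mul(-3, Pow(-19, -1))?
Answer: Rational(-9153, 19) ≈ -481.74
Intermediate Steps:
Z = Rational(3, 19) (Z = Mul(-3, Rational(-1, 19)) = Rational(3, 19) ≈ 0.15789)
k = -18 (k = Add(-16, -2) = -18)
Mul(Add(k, Z), Add(23, 4)) = Mul(Add(-18, Rational(3, 19)), Add(23, 4)) = Mul(Rational(-339, 19), 27) = Rational(-9153, 19)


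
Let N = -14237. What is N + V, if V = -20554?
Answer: -34791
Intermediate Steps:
N + V = -14237 - 20554 = -34791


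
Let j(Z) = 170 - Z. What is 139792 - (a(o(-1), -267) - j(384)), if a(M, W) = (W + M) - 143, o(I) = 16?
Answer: 139972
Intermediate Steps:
a(M, W) = -143 + M + W (a(M, W) = (M + W) - 143 = -143 + M + W)
139792 - (a(o(-1), -267) - j(384)) = 139792 - ((-143 + 16 - 267) - (170 - 1*384)) = 139792 - (-394 - (170 - 384)) = 139792 - (-394 - 1*(-214)) = 139792 - (-394 + 214) = 139792 - 1*(-180) = 139792 + 180 = 139972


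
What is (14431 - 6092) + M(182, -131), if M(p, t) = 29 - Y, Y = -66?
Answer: 8434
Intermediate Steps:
M(p, t) = 95 (M(p, t) = 29 - 1*(-66) = 29 + 66 = 95)
(14431 - 6092) + M(182, -131) = (14431 - 6092) + 95 = 8339 + 95 = 8434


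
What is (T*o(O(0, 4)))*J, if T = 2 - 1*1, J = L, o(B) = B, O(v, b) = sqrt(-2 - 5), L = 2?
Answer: 2*I*sqrt(7) ≈ 5.2915*I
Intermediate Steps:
O(v, b) = I*sqrt(7) (O(v, b) = sqrt(-7) = I*sqrt(7))
J = 2
T = 1 (T = 2 - 1 = 1)
(T*o(O(0, 4)))*J = (1*(I*sqrt(7)))*2 = (I*sqrt(7))*2 = 2*I*sqrt(7)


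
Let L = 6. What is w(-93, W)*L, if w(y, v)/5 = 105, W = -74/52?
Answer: 3150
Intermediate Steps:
W = -37/26 (W = -74*1/52 = -37/26 ≈ -1.4231)
w(y, v) = 525 (w(y, v) = 5*105 = 525)
w(-93, W)*L = 525*6 = 3150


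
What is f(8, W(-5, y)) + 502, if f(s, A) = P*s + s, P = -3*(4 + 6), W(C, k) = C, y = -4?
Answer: 270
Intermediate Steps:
P = -30 (P = -3*10 = -30)
f(s, A) = -29*s (f(s, A) = -30*s + s = -29*s)
f(8, W(-5, y)) + 502 = -29*8 + 502 = -232 + 502 = 270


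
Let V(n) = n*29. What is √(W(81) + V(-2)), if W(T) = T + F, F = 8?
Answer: √31 ≈ 5.5678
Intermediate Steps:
V(n) = 29*n
W(T) = 8 + T (W(T) = T + 8 = 8 + T)
√(W(81) + V(-2)) = √((8 + 81) + 29*(-2)) = √(89 - 58) = √31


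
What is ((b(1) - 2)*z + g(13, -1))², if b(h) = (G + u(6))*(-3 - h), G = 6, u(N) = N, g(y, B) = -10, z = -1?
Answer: 1600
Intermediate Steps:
b(h) = -36 - 12*h (b(h) = (6 + 6)*(-3 - h) = 12*(-3 - h) = -36 - 12*h)
((b(1) - 2)*z + g(13, -1))² = (((-36 - 12*1) - 2)*(-1) - 10)² = (((-36 - 12) - 2)*(-1) - 10)² = ((-48 - 2)*(-1) - 10)² = (-50*(-1) - 10)² = (50 - 10)² = 40² = 1600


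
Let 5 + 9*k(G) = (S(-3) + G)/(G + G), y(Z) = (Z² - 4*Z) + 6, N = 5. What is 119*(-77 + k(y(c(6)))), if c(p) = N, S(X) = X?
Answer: -304402/33 ≈ -9224.3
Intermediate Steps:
c(p) = 5
y(Z) = 6 + Z² - 4*Z
k(G) = -5/9 + (-3 + G)/(18*G) (k(G) = -5/9 + ((-3 + G)/(G + G))/9 = -5/9 + ((-3 + G)/((2*G)))/9 = -5/9 + ((-3 + G)*(1/(2*G)))/9 = -5/9 + ((-3 + G)/(2*G))/9 = -5/9 + (-3 + G)/(18*G))
119*(-77 + k(y(c(6)))) = 119*(-77 + (-1 - 3*(6 + 5² - 4*5))/(6*(6 + 5² - 4*5))) = 119*(-77 + (-1 - 3*(6 + 25 - 20))/(6*(6 + 25 - 20))) = 119*(-77 + (⅙)*(-1 - 3*11)/11) = 119*(-77 + (⅙)*(1/11)*(-1 - 33)) = 119*(-77 + (⅙)*(1/11)*(-34)) = 119*(-77 - 17/33) = 119*(-2558/33) = -304402/33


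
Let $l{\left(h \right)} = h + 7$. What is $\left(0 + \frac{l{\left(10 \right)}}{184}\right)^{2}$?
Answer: $\frac{289}{33856} \approx 0.0085362$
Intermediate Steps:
$l{\left(h \right)} = 7 + h$
$\left(0 + \frac{l{\left(10 \right)}}{184}\right)^{2} = \left(0 + \frac{7 + 10}{184}\right)^{2} = \left(0 + 17 \cdot \frac{1}{184}\right)^{2} = \left(0 + \frac{17}{184}\right)^{2} = \left(\frac{17}{184}\right)^{2} = \frac{289}{33856}$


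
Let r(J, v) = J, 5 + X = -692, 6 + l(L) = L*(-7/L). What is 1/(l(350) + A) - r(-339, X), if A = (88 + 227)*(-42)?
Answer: 4489376/13243 ≈ 339.00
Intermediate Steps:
l(L) = -13 (l(L) = -6 + L*(-7/L) = -6 - 7 = -13)
X = -697 (X = -5 - 692 = -697)
A = -13230 (A = 315*(-42) = -13230)
1/(l(350) + A) - r(-339, X) = 1/(-13 - 13230) - 1*(-339) = 1/(-13243) + 339 = -1/13243 + 339 = 4489376/13243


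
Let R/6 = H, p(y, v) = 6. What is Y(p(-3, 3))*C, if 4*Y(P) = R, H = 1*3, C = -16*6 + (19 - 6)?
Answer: -747/2 ≈ -373.50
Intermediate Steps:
C = -83 (C = -96 + 13 = -83)
H = 3
R = 18 (R = 6*3 = 18)
Y(P) = 9/2 (Y(P) = (1/4)*18 = 9/2)
Y(p(-3, 3))*C = (9/2)*(-83) = -747/2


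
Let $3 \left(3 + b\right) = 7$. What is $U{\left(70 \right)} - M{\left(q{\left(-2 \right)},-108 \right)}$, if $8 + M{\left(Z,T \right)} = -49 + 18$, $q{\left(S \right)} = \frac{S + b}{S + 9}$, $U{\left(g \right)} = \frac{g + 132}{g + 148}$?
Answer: $\frac{4352}{109} \approx 39.927$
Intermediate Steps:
$b = - \frac{2}{3}$ ($b = -3 + \frac{1}{3} \cdot 7 = -3 + \frac{7}{3} = - \frac{2}{3} \approx -0.66667$)
$U{\left(g \right)} = \frac{132 + g}{148 + g}$
$q{\left(S \right)} = \frac{- \frac{2}{3} + S}{9 + S}$ ($q{\left(S \right)} = \frac{S - \frac{2}{3}}{S + 9} = \frac{- \frac{2}{3} + S}{9 + S}$)
$M{\left(Z,T \right)} = -39$ ($M{\left(Z,T \right)} = -8 + \left(-49 + 18\right) = -8 - 31 = -39$)
$U{\left(70 \right)} - M{\left(q{\left(-2 \right)},-108 \right)} = \frac{132 + 70}{148 + 70} - -39 = \frac{1}{218} \cdot 202 + 39 = \frac{101}{109} + 39 = \frac{4352}{109}$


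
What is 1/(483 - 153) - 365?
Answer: -120449/330 ≈ -365.00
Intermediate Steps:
1/(483 - 153) - 365 = 1/330 - 365 = -120449/330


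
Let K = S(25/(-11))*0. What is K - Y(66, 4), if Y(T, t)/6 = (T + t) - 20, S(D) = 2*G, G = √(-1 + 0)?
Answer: -300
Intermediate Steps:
G = I (G = √(-1) = I ≈ 1.0*I)
S(D) = 2*I
Y(T, t) = -120 + 6*T + 6*t (Y(T, t) = 6*((T + t) - 20) = 6*(-20 + T + t) = -120 + 6*T + 6*t)
K = 0 (K = (2*I)*0 = 0)
K - Y(66, 4) = 0 - (-120 + 6*66 + 6*4) = 0 - (-120 + 396 + 24) = 0 - 1*300 = 0 - 300 = -300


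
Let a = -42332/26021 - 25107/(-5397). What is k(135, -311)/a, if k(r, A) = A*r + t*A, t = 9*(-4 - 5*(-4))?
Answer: -1353937084017/47204827 ≈ -28682.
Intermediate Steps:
t = 144 (t = 9*(-4 + 20) = 9*16 = 144)
k(r, A) = 144*A + A*r (k(r, A) = A*r + 144*A = 144*A + A*r)
a = 141614481/46811779 (a = -42332*1/26021 - 25107*(-1/5397) = -42332/26021 + 8369/1799 = 141614481/46811779 ≈ 3.0252)
k(135, -311)/a = (-311*(144 + 135))/(141614481/46811779) = -311*279*(46811779/141614481) = -86769*46811779/141614481 = -1353937084017/47204827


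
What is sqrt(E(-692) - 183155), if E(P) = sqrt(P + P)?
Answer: sqrt(-183155 + 2*I*sqrt(346)) ≈ 0.043 + 427.97*I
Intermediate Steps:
E(P) = sqrt(2)*sqrt(P) (E(P) = sqrt(2*P) = sqrt(2)*sqrt(P))
sqrt(E(-692) - 183155) = sqrt(sqrt(2)*sqrt(-692) - 183155) = sqrt(sqrt(2)*(2*I*sqrt(173)) - 183155) = sqrt(2*I*sqrt(346) - 183155) = sqrt(-183155 + 2*I*sqrt(346))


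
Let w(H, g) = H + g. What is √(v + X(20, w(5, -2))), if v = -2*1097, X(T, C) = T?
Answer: I*√2174 ≈ 46.626*I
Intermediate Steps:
v = -2194
√(v + X(20, w(5, -2))) = √(-2194 + 20) = √(-2174) = I*√2174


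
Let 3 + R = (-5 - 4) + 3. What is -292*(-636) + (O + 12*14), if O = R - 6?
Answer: 185865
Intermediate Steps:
R = -9 (R = -3 + ((-5 - 4) + 3) = -3 + (-9 + 3) = -3 - 6 = -9)
O = -15 (O = -9 - 6 = -15)
-292*(-636) + (O + 12*14) = -292*(-636) + (-15 + 12*14) = 185712 + (-15 + 168) = 185712 + 153 = 185865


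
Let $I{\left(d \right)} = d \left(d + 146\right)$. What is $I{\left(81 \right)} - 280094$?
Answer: $-261707$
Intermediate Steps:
$I{\left(d \right)} = d \left(146 + d\right)$
$I{\left(81 \right)} - 280094 = 81 \left(146 + 81\right) - 280094 = 81 \cdot 227 - 280094 = 18387 - 280094 = -261707$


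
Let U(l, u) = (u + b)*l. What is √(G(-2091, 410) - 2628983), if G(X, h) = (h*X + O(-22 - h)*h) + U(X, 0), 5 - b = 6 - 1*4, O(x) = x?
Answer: I*√3669686 ≈ 1915.6*I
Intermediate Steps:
b = 3 (b = 5 - (6 - 1*4) = 5 - (6 - 4) = 5 - 1*2 = 5 - 2 = 3)
U(l, u) = l*(3 + u) (U(l, u) = (u + 3)*l = (3 + u)*l = l*(3 + u))
G(X, h) = 3*X + X*h + h*(-22 - h) (G(X, h) = (h*X + (-22 - h)*h) + X*(3 + 0) = (X*h + h*(-22 - h)) + X*3 = (X*h + h*(-22 - h)) + 3*X = 3*X + X*h + h*(-22 - h))
√(G(-2091, 410) - 2628983) = √((3*(-2091) - 2091*410 - 1*410*(22 + 410)) - 2628983) = √((-6273 - 857310 - 1*410*432) - 2628983) = √((-6273 - 857310 - 177120) - 2628983) = √(-1040703 - 2628983) = √(-3669686) = I*√3669686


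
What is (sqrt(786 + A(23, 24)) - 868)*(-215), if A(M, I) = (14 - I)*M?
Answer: 186620 - 430*sqrt(139) ≈ 1.8155e+5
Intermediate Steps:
A(M, I) = M*(14 - I)
(sqrt(786 + A(23, 24)) - 868)*(-215) = (sqrt(786 + 23*(14 - 1*24)) - 868)*(-215) = (sqrt(786 + 23*(14 - 24)) - 868)*(-215) = (sqrt(786 + 23*(-10)) - 868)*(-215) = (sqrt(786 - 230) - 868)*(-215) = (sqrt(556) - 868)*(-215) = (2*sqrt(139) - 868)*(-215) = (-868 + 2*sqrt(139))*(-215) = 186620 - 430*sqrt(139)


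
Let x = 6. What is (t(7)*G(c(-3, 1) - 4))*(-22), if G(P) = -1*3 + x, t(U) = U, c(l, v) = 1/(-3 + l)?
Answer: -462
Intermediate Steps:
G(P) = 3 (G(P) = -1*3 + 6 = -3 + 6 = 3)
(t(7)*G(c(-3, 1) - 4))*(-22) = (7*3)*(-22) = 21*(-22) = -462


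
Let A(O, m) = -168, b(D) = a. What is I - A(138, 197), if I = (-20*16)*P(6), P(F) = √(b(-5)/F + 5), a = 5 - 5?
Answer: 168 - 320*√5 ≈ -547.54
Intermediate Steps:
a = 0
b(D) = 0
P(F) = √5 (P(F) = √(0/F + 5) = √(0 + 5) = √5)
I = -320*√5 (I = (-20*16)*√5 = -320*√5 ≈ -715.54)
I - A(138, 197) = -320*√5 - 1*(-168) = -320*√5 + 168 = 168 - 320*√5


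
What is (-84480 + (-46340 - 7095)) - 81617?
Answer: -219532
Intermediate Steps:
(-84480 + (-46340 - 7095)) - 81617 = (-84480 - 53435) - 81617 = -137915 - 81617 = -219532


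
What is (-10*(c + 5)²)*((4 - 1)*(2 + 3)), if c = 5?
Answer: -15000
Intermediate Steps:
(-10*(c + 5)²)*((4 - 1)*(2 + 3)) = (-10*(5 + 5)²)*((4 - 1)*(2 + 3)) = (-10*10²)*(3*5) = -10*100*15 = -1000*15 = -15000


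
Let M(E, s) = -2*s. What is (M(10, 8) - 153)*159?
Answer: -26871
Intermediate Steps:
(M(10, 8) - 153)*159 = (-2*8 - 153)*159 = (-16 - 153)*159 = -169*159 = -26871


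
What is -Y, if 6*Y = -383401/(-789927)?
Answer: -383401/4739562 ≈ -0.080894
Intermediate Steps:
Y = 383401/4739562 (Y = (-383401/(-789927))/6 = (-383401*(-1/789927))/6 = (⅙)*(383401/789927) = 383401/4739562 ≈ 0.080894)
-Y = -1*383401/4739562 = -383401/4739562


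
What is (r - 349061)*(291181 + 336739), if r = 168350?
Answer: -113472051120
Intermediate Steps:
(r - 349061)*(291181 + 336739) = (168350 - 349061)*(291181 + 336739) = -180711*627920 = -113472051120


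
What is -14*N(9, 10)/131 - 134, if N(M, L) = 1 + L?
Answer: -17708/131 ≈ -135.18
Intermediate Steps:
-14*N(9, 10)/131 - 134 = -14*(1 + 10)/131 - 134 = -154/131 - 134 = -17708/131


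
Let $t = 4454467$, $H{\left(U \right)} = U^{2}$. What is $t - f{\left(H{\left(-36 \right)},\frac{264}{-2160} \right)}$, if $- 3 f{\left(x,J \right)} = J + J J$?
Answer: $\frac{108243547231}{24300} \approx 4.4545 \cdot 10^{6}$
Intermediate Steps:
$f{\left(x,J \right)} = - \frac{J}{3} - \frac{J^{2}}{3}$ ($f{\left(x,J \right)} = - \frac{J + J J}{3} = - \frac{J + J^{2}}{3} = - \frac{J}{3} - \frac{J^{2}}{3}$)
$t - f{\left(H{\left(-36 \right)},\frac{264}{-2160} \right)} = 4454467 - - \frac{\frac{264}{-2160} \left(1 + \frac{264}{-2160}\right)}{3} = 4454467 - - \frac{264 \left(- \frac{1}{2160}\right) \left(1 + 264 \left(- \frac{1}{2160}\right)\right)}{3} = 4454467 - \left(- \frac{1}{3}\right) \left(- \frac{11}{90}\right) \left(1 - \frac{11}{90}\right) = 4454467 - \left(- \frac{1}{3}\right) \left(- \frac{11}{90}\right) \frac{79}{90} = 4454467 - \frac{869}{24300} = \frac{108243547231}{24300}$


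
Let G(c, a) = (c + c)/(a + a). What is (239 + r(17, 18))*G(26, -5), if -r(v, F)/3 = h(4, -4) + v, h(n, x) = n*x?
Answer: -6136/5 ≈ -1227.2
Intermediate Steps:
G(c, a) = c/a (G(c, a) = (2*c)/((2*a)) = (2*c)*(1/(2*a)) = c/a)
r(v, F) = 48 - 3*v (r(v, F) = -3*(4*(-4) + v) = -3*(-16 + v) = 48 - 3*v)
(239 + r(17, 18))*G(26, -5) = (239 + (48 - 3*17))*(26/(-5)) = (239 + (48 - 51))*(26*(-⅕)) = (239 - 3)*(-26/5) = 236*(-26/5) = -6136/5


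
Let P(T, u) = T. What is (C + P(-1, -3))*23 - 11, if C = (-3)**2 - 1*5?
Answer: 58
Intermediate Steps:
C = 4 (C = 9 - 5 = 4)
(C + P(-1, -3))*23 - 11 = (4 - 1)*23 - 11 = 3*23 - 11 = 69 - 11 = 58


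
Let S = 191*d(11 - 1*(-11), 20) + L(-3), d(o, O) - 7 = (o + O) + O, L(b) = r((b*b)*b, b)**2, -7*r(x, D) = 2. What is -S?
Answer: -645775/49 ≈ -13179.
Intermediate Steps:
r(x, D) = -2/7 (r(x, D) = -1/7*2 = -2/7)
L(b) = 4/49 (L(b) = (-2/7)**2 = 4/49)
d(o, O) = 7 + o + 2*O (d(o, O) = 7 + ((o + O) + O) = 7 + ((O + o) + O) = 7 + (o + 2*O) = 7 + o + 2*O)
S = 645775/49 (S = 191*(7 + (11 - 1*(-11)) + 2*20) + 4/49 = 191*(7 + (11 + 11) + 40) + 4/49 = 191*(7 + 22 + 40) + 4/49 = 191*69 + 4/49 = 13179 + 4/49 = 645775/49 ≈ 13179.)
-S = -1*645775/49 = -645775/49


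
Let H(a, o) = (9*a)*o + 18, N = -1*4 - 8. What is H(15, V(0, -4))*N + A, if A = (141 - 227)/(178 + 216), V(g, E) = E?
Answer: 1233965/197 ≈ 6263.8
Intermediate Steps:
N = -12 (N = -4 - 8 = -12)
H(a, o) = 18 + 9*a*o (H(a, o) = 9*a*o + 18 = 18 + 9*a*o)
A = -43/197 (A = -86/394 = -86*1/394 = -43/197 ≈ -0.21827)
H(15, V(0, -4))*N + A = (18 + 9*15*(-4))*(-12) - 43/197 = (18 - 540)*(-12) - 43/197 = -522*(-12) - 43/197 = 6264 - 43/197 = 1233965/197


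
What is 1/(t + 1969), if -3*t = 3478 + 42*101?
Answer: -3/1813 ≈ -0.0016547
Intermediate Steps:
t = -7720/3 (t = -(3478 + 42*101)/3 = -(3478 + 4242)/3 = -⅓*7720 = -7720/3 ≈ -2573.3)
1/(t + 1969) = 1/(-7720/3 + 1969) = 1/(-1813/3) = -3/1813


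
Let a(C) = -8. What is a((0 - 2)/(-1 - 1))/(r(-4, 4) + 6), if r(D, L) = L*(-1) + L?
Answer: -4/3 ≈ -1.3333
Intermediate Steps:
r(D, L) = 0 (r(D, L) = -L + L = 0)
a((0 - 2)/(-1 - 1))/(r(-4, 4) + 6) = -8/(0 + 6) = -8/6 = -8*⅙ = -4/3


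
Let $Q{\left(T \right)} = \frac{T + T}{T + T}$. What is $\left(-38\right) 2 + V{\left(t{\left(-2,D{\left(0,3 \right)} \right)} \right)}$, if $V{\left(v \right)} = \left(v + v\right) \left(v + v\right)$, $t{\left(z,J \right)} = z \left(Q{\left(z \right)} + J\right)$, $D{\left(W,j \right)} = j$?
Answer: $180$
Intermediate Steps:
$Q{\left(T \right)} = 1$ ($Q{\left(T \right)} = \frac{2 T}{2 T} = 2 T \frac{1}{2 T} = 1$)
$t{\left(z,J \right)} = z \left(1 + J\right)$
$V{\left(v \right)} = 4 v^{2}$ ($V{\left(v \right)} = 2 v 2 v = 4 v^{2}$)
$\left(-38\right) 2 + V{\left(t{\left(-2,D{\left(0,3 \right)} \right)} \right)} = \left(-38\right) 2 + 4 \left(- 2 \left(1 + 3\right)\right)^{2} = -76 + 4 \left(\left(-2\right) 4\right)^{2} = -76 + 4 \left(-8\right)^{2} = -76 + 4 \cdot 64 = -76 + 256 = 180$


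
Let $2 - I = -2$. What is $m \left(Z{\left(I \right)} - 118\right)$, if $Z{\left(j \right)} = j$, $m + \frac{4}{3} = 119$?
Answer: $-13414$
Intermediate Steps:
$m = \frac{353}{3}$ ($m = - \frac{4}{3} + 119 = \frac{353}{3} \approx 117.67$)
$I = 4$ ($I = 2 - -2 = 2 + 2 = 4$)
$m \left(Z{\left(I \right)} - 118\right) = \frac{353 \left(4 - 118\right)}{3} = \frac{353}{3} \left(-114\right) = -13414$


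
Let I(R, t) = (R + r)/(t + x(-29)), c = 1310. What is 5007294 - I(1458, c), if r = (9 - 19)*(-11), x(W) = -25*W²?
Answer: 98718802778/19715 ≈ 5.0073e+6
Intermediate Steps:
r = 110 (r = -10*(-11) = 110)
I(R, t) = (110 + R)/(-21025 + t) (I(R, t) = (R + 110)/(t - 25*(-29)²) = (110 + R)/(t - 25*841) = (110 + R)/(t - 21025) = (110 + R)/(-21025 + t))
5007294 - I(1458, c) = 5007294 - (110 + 1458)/(-21025 + 1310) = 5007294 - 1568/(-19715) = 5007294 - (-1)*1568/19715 = 5007294 - 1*(-1568/19715) = 5007294 + 1568/19715 = 98718802778/19715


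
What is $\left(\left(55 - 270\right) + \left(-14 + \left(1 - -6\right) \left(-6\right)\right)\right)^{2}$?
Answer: $73441$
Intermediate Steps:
$\left(\left(55 - 270\right) + \left(-14 + \left(1 - -6\right) \left(-6\right)\right)\right)^{2} = \left(\left(55 - 270\right) + \left(-14 + \left(1 + 6\right) \left(-6\right)\right)\right)^{2} = \left(-215 + \left(-14 + 7 \left(-6\right)\right)\right)^{2} = \left(-215 - 56\right)^{2} = \left(-271\right)^{2} = 73441$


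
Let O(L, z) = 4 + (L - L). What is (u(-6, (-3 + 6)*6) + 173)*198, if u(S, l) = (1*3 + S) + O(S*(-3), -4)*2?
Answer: 35244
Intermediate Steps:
O(L, z) = 4 (O(L, z) = 4 + 0 = 4)
u(S, l) = 11 + S (u(S, l) = (1*3 + S) + 4*2 = (3 + S) + 8 = 11 + S)
(u(-6, (-3 + 6)*6) + 173)*198 = ((11 - 6) + 173)*198 = (5 + 173)*198 = 178*198 = 35244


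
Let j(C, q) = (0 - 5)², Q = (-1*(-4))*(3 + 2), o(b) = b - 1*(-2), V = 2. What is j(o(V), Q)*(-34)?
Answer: -850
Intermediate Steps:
o(b) = 2 + b (o(b) = b + 2 = 2 + b)
Q = 20 (Q = 4*5 = 20)
j(C, q) = 25 (j(C, q) = (-5)² = 25)
j(o(V), Q)*(-34) = 25*(-34) = -850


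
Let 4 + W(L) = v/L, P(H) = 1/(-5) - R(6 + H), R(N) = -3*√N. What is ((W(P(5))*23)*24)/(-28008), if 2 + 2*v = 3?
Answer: 455101/5774316 - 575*√11/1924772 ≈ 0.077824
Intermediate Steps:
v = ½ (v = -1 + (½)*3 = -1 + 3/2 = ½ ≈ 0.50000)
P(H) = -⅕ + 3*√(6 + H) (P(H) = 1/(-5) - (-3)*√(6 + H) = -⅕ + 3*√(6 + H))
W(L) = -4 + 1/(2*L)
((W(P(5))*23)*24)/(-28008) = (((-4 + 1/(2*(-⅕ + 3*√(6 + 5))))*23)*24)/(-28008) = (((-4 + 1/(2*(-⅕ + 3*√11)))*23)*24)*(-1/28008) = ((-92 + 23/(2*(-⅕ + 3*√11)))*24)*(-1/28008) = (-2208 + 276/(-⅕ + 3*√11))*(-1/28008) = 92/1167 - 23/(2334*(-⅕ + 3*√11))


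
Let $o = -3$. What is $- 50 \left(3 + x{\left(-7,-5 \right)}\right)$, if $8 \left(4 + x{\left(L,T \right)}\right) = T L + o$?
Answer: $-150$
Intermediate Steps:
$x{\left(L,T \right)} = - \frac{35}{8} + \frac{L T}{8}$ ($x{\left(L,T \right)} = -4 + \frac{T L - 3}{8} = -4 + \frac{L T - 3}{8} = -4 + \frac{-3 + L T}{8} = -4 + \left(- \frac{3}{8} + \frac{L T}{8}\right) = - \frac{35}{8} + \frac{L T}{8}$)
$- 50 \left(3 + x{\left(-7,-5 \right)}\right) = - 50 \left(3 - \left(\frac{35}{8} + \frac{7}{8} \left(-5\right)\right)\right) = - 50 \left(3 + \left(- \frac{35}{8} + \frac{35}{8}\right)\right) = - 50 \left(3 + 0\right) = \left(-50\right) 3 = -150$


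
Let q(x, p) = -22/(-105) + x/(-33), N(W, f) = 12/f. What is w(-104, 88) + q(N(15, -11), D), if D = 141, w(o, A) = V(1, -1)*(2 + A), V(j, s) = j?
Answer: 1146532/12705 ≈ 90.243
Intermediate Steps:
w(o, A) = 2 + A (w(o, A) = 1*(2 + A) = 2 + A)
q(x, p) = 22/105 - x/33 (q(x, p) = -22*(-1/105) + x*(-1/33) = 22/105 - x/33)
w(-104, 88) + q(N(15, -11), D) = (2 + 88) + (22/105 - 4/(11*(-11))) = 90 + (22/105 - 4*(-1)/(11*11)) = 90 + (22/105 - 1/33*(-12/11)) = 90 + (22/105 + 4/121) = 90 + 3082/12705 = 1146532/12705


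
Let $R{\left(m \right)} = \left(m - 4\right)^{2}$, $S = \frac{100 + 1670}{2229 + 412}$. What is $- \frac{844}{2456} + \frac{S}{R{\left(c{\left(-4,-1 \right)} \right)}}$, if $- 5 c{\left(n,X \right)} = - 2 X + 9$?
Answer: $- \frac{508348711}{1558332614} \approx -0.32621$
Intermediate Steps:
$c{\left(n,X \right)} = - \frac{9}{5} + \frac{2 X}{5}$ ($c{\left(n,X \right)} = - \frac{- 2 X + 9}{5} = - \frac{9 - 2 X}{5} = - \frac{9}{5} + \frac{2 X}{5}$)
$S = \frac{1770}{2641} \approx 0.6702$
$R{\left(m \right)} = \left(-4 + m\right)^{2}$
$- \frac{844}{2456} + \frac{S}{R{\left(c{\left(-4,-1 \right)} \right)}} = - \frac{844}{2456} + \frac{1770}{2641 \left(-4 + \left(- \frac{9}{5} + \frac{2}{5} \left(-1\right)\right)\right)^{2}} = \left(-844\right) \frac{1}{2456} + \frac{1770}{2641 \left(-4 - \frac{11}{5}\right)^{2}} = - \frac{211}{614} + \frac{1770}{2641 \left(-4 - \frac{11}{5}\right)^{2}} = - \frac{211}{614} + \frac{1770}{2641 \left(- \frac{31}{5}\right)^{2}} = - \frac{211}{614} + \frac{1770}{2641 \cdot \frac{961}{25}} = - \frac{211}{614} + \frac{1770}{2641} \cdot \frac{25}{961} = - \frac{211}{614} + \frac{44250}{2538001} = - \frac{508348711}{1558332614}$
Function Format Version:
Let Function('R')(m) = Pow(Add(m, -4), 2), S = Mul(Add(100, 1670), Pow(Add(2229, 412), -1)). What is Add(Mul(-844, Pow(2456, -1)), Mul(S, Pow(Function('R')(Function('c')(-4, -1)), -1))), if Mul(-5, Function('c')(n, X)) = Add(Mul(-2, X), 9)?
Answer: Rational(-508348711, 1558332614) ≈ -0.32621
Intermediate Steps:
Function('c')(n, X) = Add(Rational(-9, 5), Mul(Rational(2, 5), X)) (Function('c')(n, X) = Mul(Rational(-1, 5), Add(Mul(-2, X), 9)) = Mul(Rational(-1, 5), Add(9, Mul(-2, X))) = Add(Rational(-9, 5), Mul(Rational(2, 5), X)))
S = Rational(1770, 2641) (S = Mul(1770, Pow(2641, -1)) = Mul(1770, Rational(1, 2641)) = Rational(1770, 2641) ≈ 0.67020)
Function('R')(m) = Pow(Add(-4, m), 2)
Add(Mul(-844, Pow(2456, -1)), Mul(S, Pow(Function('R')(Function('c')(-4, -1)), -1))) = Add(Mul(-844, Pow(2456, -1)), Mul(Rational(1770, 2641), Pow(Pow(Add(-4, Add(Rational(-9, 5), Mul(Rational(2, 5), -1))), 2), -1))) = Add(Mul(-844, Rational(1, 2456)), Mul(Rational(1770, 2641), Pow(Pow(Add(-4, Add(Rational(-9, 5), Rational(-2, 5))), 2), -1))) = Add(Rational(-211, 614), Mul(Rational(1770, 2641), Pow(Pow(Add(-4, Rational(-11, 5)), 2), -1))) = Add(Rational(-211, 614), Mul(Rational(1770, 2641), Pow(Pow(Rational(-31, 5), 2), -1))) = Add(Rational(-211, 614), Mul(Rational(1770, 2641), Pow(Rational(961, 25), -1))) = Add(Rational(-211, 614), Mul(Rational(1770, 2641), Rational(25, 961))) = Add(Rational(-211, 614), Rational(44250, 2538001)) = Rational(-508348711, 1558332614)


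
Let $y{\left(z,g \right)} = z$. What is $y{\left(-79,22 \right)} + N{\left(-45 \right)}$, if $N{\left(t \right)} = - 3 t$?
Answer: $56$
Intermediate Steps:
$y{\left(-79,22 \right)} + N{\left(-45 \right)} = -79 - -135 = -79 + 135 = 56$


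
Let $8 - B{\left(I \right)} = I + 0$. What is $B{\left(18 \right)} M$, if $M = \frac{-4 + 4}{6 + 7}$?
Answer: $0$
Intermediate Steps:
$B{\left(I \right)} = 8 - I$ ($B{\left(I \right)} = 8 - \left(I + 0\right) = 8 - I$)
$M = 0$ ($M = \frac{0}{13} = 0 \cdot \frac{1}{13} = 0$)
$B{\left(18 \right)} M = \left(8 - 18\right) 0 = \left(-10\right) 0 = 0$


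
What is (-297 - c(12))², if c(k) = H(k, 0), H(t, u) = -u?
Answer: 88209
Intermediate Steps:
c(k) = 0 (c(k) = -1*0 = 0)
(-297 - c(12))² = (-297 - 1*0)² = (-297 + 0)² = (-297)² = 88209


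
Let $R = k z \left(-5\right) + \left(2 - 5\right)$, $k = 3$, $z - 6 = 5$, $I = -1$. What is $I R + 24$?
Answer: $192$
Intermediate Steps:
$z = 11$ ($z = 6 + 5 = 11$)
$R = -168$ ($R = 3 \cdot 11 \left(-5\right) + \left(2 - 5\right) = 3 \left(-55\right) + \left(2 - 5\right) = -165 - 3 = -168$)
$I R + 24 = \left(-1\right) \left(-168\right) + 24 = 168 + 24 = 192$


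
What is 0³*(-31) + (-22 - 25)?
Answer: -47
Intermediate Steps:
0³*(-31) + (-22 - 25) = 0*(-31) - 47 = 0 - 47 = -47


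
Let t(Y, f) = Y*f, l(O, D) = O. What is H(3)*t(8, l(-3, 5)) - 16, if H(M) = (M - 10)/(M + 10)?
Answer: -40/13 ≈ -3.0769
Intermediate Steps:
H(M) = (-10 + M)/(10 + M)
H(3)*t(8, l(-3, 5)) - 16 = ((-10 + 3)/(10 + 3))*(8*(-3)) - 16 = (-7/13)*(-24) - 16 = ((1/13)*(-7))*(-24) - 16 = -7/13*(-24) - 16 = 168/13 - 16 = -40/13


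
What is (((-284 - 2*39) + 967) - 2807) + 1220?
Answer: -982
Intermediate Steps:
(((-284 - 2*39) + 967) - 2807) + 1220 = (((-284 - 78) + 967) - 2807) + 1220 = ((-362 + 967) - 2807) + 1220 = (605 - 2807) + 1220 = -2202 + 1220 = -982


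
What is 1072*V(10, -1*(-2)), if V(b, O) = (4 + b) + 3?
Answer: 18224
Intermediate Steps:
V(b, O) = 7 + b
1072*V(10, -1*(-2)) = 1072*(7 + 10) = 1072*17 = 18224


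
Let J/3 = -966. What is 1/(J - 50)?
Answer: -1/2948 ≈ -0.00033921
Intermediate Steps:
J = -2898 (J = 3*(-966) = -2898)
1/(J - 50) = 1/(-2898 - 50) = 1/(-2948) = -1/2948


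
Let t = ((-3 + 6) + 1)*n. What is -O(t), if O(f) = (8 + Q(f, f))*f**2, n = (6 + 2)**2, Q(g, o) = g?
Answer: -17301504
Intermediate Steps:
n = 64 (n = 8**2 = 64)
t = 256 (t = ((-3 + 6) + 1)*64 = (3 + 1)*64 = 4*64 = 256)
O(f) = f**2*(8 + f) (O(f) = (8 + f)*f**2 = f**2*(8 + f))
-O(t) = -256**2*(8 + 256) = -65536*264 = -1*17301504 = -17301504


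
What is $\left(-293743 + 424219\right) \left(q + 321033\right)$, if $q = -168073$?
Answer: $19957608960$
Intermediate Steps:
$\left(-293743 + 424219\right) \left(q + 321033\right) = \left(-293743 + 424219\right) \left(-168073 + 321033\right) = 130476 \cdot 152960 = 19957608960$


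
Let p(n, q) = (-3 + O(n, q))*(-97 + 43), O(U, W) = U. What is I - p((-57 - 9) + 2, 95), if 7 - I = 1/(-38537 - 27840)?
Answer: -239687346/66377 ≈ -3611.0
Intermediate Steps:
p(n, q) = 162 - 54*n (p(n, q) = (-3 + n)*(-97 + 43) = (-3 + n)*(-54) = 162 - 54*n)
I = 464640/66377 (I = 7 - 1/(-38537 - 27840) = 7 - 1/(-66377) = 7 - 1*(-1/66377) = 7 + 1/66377 = 464640/66377 ≈ 7.0000)
I - p((-57 - 9) + 2, 95) = 464640/66377 - (162 - 54*((-57 - 9) + 2)) = 464640/66377 - (162 - 54*(-66 + 2)) = 464640/66377 - (162 - 54*(-64)) = 464640/66377 - (162 + 3456) = 464640/66377 - 1*3618 = 464640/66377 - 3618 = -239687346/66377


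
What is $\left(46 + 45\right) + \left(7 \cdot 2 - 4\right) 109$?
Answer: $1181$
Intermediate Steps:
$\left(46 + 45\right) + \left(7 \cdot 2 - 4\right) 109 = 91 + \left(14 - 4\right) 109 = 91 + 10 \cdot 109 = 91 + 1090 = 1181$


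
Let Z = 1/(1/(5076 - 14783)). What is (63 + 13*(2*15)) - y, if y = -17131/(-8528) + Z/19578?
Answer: 2899261805/6421584 ≈ 451.49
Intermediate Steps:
Z = -9707 (Z = 1/(1/(-9707)) = 1/(-1/9707) = -9707)
y = 9715747/6421584 (y = -17131/(-8528) - 9707/19578 = -17131*(-1/8528) - 9707*1/19578 = 17131/8528 - 9707/19578 = 9715747/6421584 ≈ 1.5130)
(63 + 13*(2*15)) - y = (63 + 13*(2*15)) - 1*9715747/6421584 = (63 + 13*30) - 9715747/6421584 = (63 + 390) - 9715747/6421584 = 453 - 9715747/6421584 = 2899261805/6421584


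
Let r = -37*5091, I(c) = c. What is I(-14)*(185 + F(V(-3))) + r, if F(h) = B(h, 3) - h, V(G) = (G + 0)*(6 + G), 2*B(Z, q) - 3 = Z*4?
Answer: -190852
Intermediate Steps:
B(Z, q) = 3/2 + 2*Z (B(Z, q) = 3/2 + (Z*4)/2 = 3/2 + (4*Z)/2 = 3/2 + 2*Z)
V(G) = G*(6 + G)
F(h) = 3/2 + h (F(h) = (3/2 + 2*h) - h = 3/2 + h)
r = -188367
I(-14)*(185 + F(V(-3))) + r = -14*(185 + (3/2 - 3*(6 - 3))) - 188367 = -14*(185 + (3/2 - 3*3)) - 188367 = -14*(185 + (3/2 - 9)) - 188367 = -14*(185 - 15/2) - 188367 = -14*355/2 - 188367 = -2485 - 188367 = -190852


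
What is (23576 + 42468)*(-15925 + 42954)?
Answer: 1785103276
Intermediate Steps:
(23576 + 42468)*(-15925 + 42954) = 66044*27029 = 1785103276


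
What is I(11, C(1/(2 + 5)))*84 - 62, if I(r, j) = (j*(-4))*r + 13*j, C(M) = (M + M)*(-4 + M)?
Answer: 19654/7 ≈ 2807.7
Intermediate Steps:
C(M) = 2*M*(-4 + M) (C(M) = (2*M)*(-4 + M) = 2*M*(-4 + M))
I(r, j) = 13*j - 4*j*r (I(r, j) = (-4*j)*r + 13*j = -4*j*r + 13*j = 13*j - 4*j*r)
I(11, C(1/(2 + 5)))*84 - 62 = ((2*(-4 + 1/(2 + 5))/(2 + 5))*(13 - 4*11))*84 - 62 = ((2*(-4 + 1/7)/7)*(13 - 44))*84 - 62 = ((2*(⅐)*(-4 + ⅐))*(-31))*84 - 62 = ((2*(⅐)*(-27/7))*(-31))*84 - 62 = -54/49*(-31)*84 - 62 = (1674/49)*84 - 62 = 20088/7 - 62 = 19654/7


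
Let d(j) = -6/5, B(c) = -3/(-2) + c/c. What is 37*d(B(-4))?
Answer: -222/5 ≈ -44.400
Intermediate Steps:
B(c) = 5/2 (B(c) = -3*(-½) + 1 = 3/2 + 1 = 5/2)
d(j) = -6/5 (d(j) = -6*⅕ = -6/5)
37*d(B(-4)) = 37*(-6/5) = -222/5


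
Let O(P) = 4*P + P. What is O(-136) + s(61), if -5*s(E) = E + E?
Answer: -3522/5 ≈ -704.40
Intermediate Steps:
s(E) = -2*E/5 (s(E) = -(E + E)/5 = -2*E/5)
O(P) = 5*P
O(-136) + s(61) = 5*(-136) - ⅖*61 = -680 - 122/5 = -3522/5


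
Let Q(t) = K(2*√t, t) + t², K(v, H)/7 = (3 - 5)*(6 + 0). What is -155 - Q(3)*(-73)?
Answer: -5630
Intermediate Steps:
K(v, H) = -84 (K(v, H) = 7*((3 - 5)*(6 + 0)) = 7*(-2*6) = 7*(-12) = -84)
Q(t) = -84 + t²
-155 - Q(3)*(-73) = -155 - (-84 + 3²)*(-73) = -155 - (-84 + 9)*(-73) = -155 - (-75)*(-73) = -155 - 1*5475 = -155 - 5475 = -5630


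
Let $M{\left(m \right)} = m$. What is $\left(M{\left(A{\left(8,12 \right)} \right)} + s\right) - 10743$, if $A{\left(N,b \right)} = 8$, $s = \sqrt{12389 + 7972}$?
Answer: $-10735 + \sqrt{20361} \approx -10592.0$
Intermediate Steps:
$s = \sqrt{20361} \approx 142.69$
$\left(M{\left(A{\left(8,12 \right)} \right)} + s\right) - 10743 = \left(8 + \sqrt{20361}\right) - 10743 = -10735 + \sqrt{20361}$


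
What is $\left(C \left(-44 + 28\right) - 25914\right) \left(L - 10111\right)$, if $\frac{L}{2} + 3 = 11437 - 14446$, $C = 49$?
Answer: $430772230$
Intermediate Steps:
$L = -6024$ ($L = -6 + 2 \left(11437 - 14446\right) = -6 + 2 \left(-3009\right) = -6 - 6018 = -6024$)
$\left(C \left(-44 + 28\right) - 25914\right) \left(L - 10111\right) = \left(49 \left(-44 + 28\right) - 25914\right) \left(-6024 - 10111\right) = \left(49 \left(-16\right) - 25914\right) \left(-16135\right) = \left(-784 - 25914\right) \left(-16135\right) = \left(-26698\right) \left(-16135\right) = 430772230$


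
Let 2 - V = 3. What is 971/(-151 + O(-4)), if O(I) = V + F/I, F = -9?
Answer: -3884/599 ≈ -6.4841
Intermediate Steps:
V = -1 (V = 2 - 1*3 = 2 - 3 = -1)
O(I) = -1 - 9/I
971/(-151 + O(-4)) = 971/(-151 + (-9 - 1*(-4))/(-4)) = 971/(-151 - (-9 + 4)/4) = 971/(-151 - ¼*(-5)) = 971/(-151 + 5/4) = 971/(-599/4) = 971*(-4/599) = -3884/599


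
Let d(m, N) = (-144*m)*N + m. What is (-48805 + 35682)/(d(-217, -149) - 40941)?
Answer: 1193/427010 ≈ 0.0027938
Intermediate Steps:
d(m, N) = m - 144*N*m (d(m, N) = -144*N*m + m = m - 144*N*m)
(-48805 + 35682)/(d(-217, -149) - 40941) = (-48805 + 35682)/(-217*(1 - 144*(-149)) - 40941) = -13123/(-217*(1 + 21456) - 40941) = -13123/(-217*21457 - 40941) = -13123/(-4656169 - 40941) = -13123/(-4697110) = -13123*(-1/4697110) = 1193/427010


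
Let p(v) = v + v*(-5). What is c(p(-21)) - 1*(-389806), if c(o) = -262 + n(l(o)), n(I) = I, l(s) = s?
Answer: 389628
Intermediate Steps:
p(v) = -4*v (p(v) = v - 5*v = -4*v)
c(o) = -262 + o
c(p(-21)) - 1*(-389806) = (-262 - 4*(-21)) - 1*(-389806) = (-262 + 84) + 389806 = -178 + 389806 = 389628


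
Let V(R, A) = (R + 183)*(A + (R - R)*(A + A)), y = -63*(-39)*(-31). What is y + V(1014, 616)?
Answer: 661185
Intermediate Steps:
y = -76167 (y = 2457*(-31) = -76167)
V(R, A) = A*(183 + R) (V(R, A) = (183 + R)*(A + 0*(2*A)) = (183 + R)*(A + 0) = (183 + R)*A = A*(183 + R))
y + V(1014, 616) = -76167 + 616*(183 + 1014) = -76167 + 616*1197 = -76167 + 737352 = 661185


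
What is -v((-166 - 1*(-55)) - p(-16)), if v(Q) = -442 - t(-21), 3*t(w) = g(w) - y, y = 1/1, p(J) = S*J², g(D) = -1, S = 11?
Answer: 1324/3 ≈ 441.33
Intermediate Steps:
p(J) = 11*J²
y = 1
t(w) = -⅔ (t(w) = (-1 - 1*1)/3 = (-1 - 1)/3 = (⅓)*(-2) = -⅔)
v(Q) = -1324/3 (v(Q) = -442 - 1*(-⅔) = -442 + ⅔ = -1324/3)
-v((-166 - 1*(-55)) - p(-16)) = -1*(-1324/3) = 1324/3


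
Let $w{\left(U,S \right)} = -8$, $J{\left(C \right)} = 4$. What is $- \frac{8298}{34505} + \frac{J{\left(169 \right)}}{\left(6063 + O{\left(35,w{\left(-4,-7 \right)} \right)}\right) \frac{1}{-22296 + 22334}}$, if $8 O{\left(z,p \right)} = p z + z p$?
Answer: $- \frac{44485154}{206788465} \approx -0.21512$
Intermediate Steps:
$O{\left(z,p \right)} = \frac{p z}{4}$ ($O{\left(z,p \right)} = \frac{p z + z p}{8} = \frac{p z + p z}{8} = \frac{2 p z}{8} = \frac{p z}{4}$)
$- \frac{8298}{34505} + \frac{J{\left(169 \right)}}{\left(6063 + O{\left(35,w{\left(-4,-7 \right)} \right)}\right) \frac{1}{-22296 + 22334}} = - \frac{8298}{34505} + \frac{4}{\left(6063 + \frac{1}{4} \left(-8\right) 35\right) \frac{1}{-22296 + 22334}} = \left(-8298\right) \frac{1}{34505} + \frac{4}{\left(6063 - 70\right) \frac{1}{38}} = - \frac{8298}{34505} + \frac{4}{5993 \cdot \frac{1}{38}} = - \frac{8298}{34505} + \frac{4}{\frac{5993}{38}} = - \frac{8298}{34505} + 4 \cdot \frac{38}{5993} = - \frac{8298}{34505} + \frac{152}{5993} = - \frac{44485154}{206788465}$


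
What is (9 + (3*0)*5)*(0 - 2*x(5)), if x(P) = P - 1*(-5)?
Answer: -180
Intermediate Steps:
x(P) = 5 + P (x(P) = P + 5 = 5 + P)
(9 + (3*0)*5)*(0 - 2*x(5)) = (9 + (3*0)*5)*(0 - 2*(5 + 5)) = (9 + 0*5)*(0 - 2*10) = (9 + 0)*(0 - 20) = 9*(-20) = -180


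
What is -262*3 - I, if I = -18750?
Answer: 17964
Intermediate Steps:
-262*3 - I = -262*3 - 1*(-18750) = -786 + 18750 = 17964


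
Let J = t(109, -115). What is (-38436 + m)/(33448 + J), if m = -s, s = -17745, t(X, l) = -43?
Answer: -6897/11135 ≈ -0.61940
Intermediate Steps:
J = -43
m = 17745 (m = -1*(-17745) = 17745)
(-38436 + m)/(33448 + J) = (-38436 + 17745)/(33448 - 43) = -20691/33405 = -20691*1/33405 = -6897/11135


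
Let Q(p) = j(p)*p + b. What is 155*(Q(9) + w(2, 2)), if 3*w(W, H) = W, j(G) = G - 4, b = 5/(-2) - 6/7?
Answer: 275435/42 ≈ 6558.0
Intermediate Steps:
b = -47/14 (b = 5*(-½) - 6*⅐ = -5/2 - 6/7 = -47/14 ≈ -3.3571)
j(G) = -4 + G
w(W, H) = W/3
Q(p) = -47/14 + p*(-4 + p) (Q(p) = (-4 + p)*p - 47/14 = p*(-4 + p) - 47/14 = -47/14 + p*(-4 + p))
155*(Q(9) + w(2, 2)) = 155*((-47/14 + 9*(-4 + 9)) + (⅓)*2) = 155*((-47/14 + 9*5) + ⅔) = 155*((-47/14 + 45) + ⅔) = 155*(583/14 + ⅔) = 155*(1777/42) = 275435/42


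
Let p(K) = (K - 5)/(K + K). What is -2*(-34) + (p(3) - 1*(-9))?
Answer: 230/3 ≈ 76.667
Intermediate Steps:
p(K) = (-5 + K)/(2*K) (p(K) = (-5 + K)/((2*K)) = (-5 + K)*(1/(2*K)) = (-5 + K)/(2*K))
-2*(-34) + (p(3) - 1*(-9)) = -2*(-34) + ((½)*(-5 + 3)/3 - 1*(-9)) = 68 + ((½)*(⅓)*(-2) + 9) = 68 + (-⅓ + 9) = 68 + 26/3 = 230/3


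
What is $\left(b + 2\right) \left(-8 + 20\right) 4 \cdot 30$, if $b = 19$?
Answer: $30240$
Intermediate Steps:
$\left(b + 2\right) \left(-8 + 20\right) 4 \cdot 30 = \left(19 + 2\right) \left(-8 + 20\right) 4 \cdot 30 = 21 \cdot 12 \cdot 4 \cdot 30 = 252 \cdot 4 \cdot 30 = 1008 \cdot 30 = 30240$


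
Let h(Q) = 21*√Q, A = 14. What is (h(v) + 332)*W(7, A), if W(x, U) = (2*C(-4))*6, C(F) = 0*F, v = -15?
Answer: 0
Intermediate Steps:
C(F) = 0
W(x, U) = 0 (W(x, U) = (2*0)*6 = 0*6 = 0)
(h(v) + 332)*W(7, A) = (21*√(-15) + 332)*0 = (21*(I*√15) + 332)*0 = (21*I*√15 + 332)*0 = (332 + 21*I*√15)*0 = 0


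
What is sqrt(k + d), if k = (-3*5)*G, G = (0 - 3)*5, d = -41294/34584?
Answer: sqrt(138266439)/786 ≈ 14.960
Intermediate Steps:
d = -1877/1572 (d = -41294*1/34584 = -1877/1572 ≈ -1.1940)
G = -15 (G = -3*5 = -15)
k = 225 (k = -3*5*(-15) = -15*(-15) = 225)
sqrt(k + d) = sqrt(225 - 1877/1572) = sqrt(351823/1572) = sqrt(138266439)/786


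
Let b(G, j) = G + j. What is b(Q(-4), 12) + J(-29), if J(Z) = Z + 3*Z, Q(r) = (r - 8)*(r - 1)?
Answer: -44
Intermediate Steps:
Q(r) = (-1 + r)*(-8 + r) (Q(r) = (-8 + r)*(-1 + r) = (-1 + r)*(-8 + r))
J(Z) = 4*Z
b(Q(-4), 12) + J(-29) = ((8 + (-4)² - 9*(-4)) + 12) + 4*(-29) = ((8 + 16 + 36) + 12) - 116 = (60 + 12) - 116 = 72 - 116 = -44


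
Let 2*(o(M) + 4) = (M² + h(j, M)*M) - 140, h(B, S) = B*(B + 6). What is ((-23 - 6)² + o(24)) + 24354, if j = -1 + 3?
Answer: 25601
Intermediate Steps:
j = 2
h(B, S) = B*(6 + B)
o(M) = -74 + M²/2 + 8*M (o(M) = -4 + ((M² + (2*(6 + 2))*M) - 140)/2 = -4 + ((M² + (2*8)*M) - 140)/2 = -4 + ((M² + 16*M) - 140)/2 = -4 + (-140 + M² + 16*M)/2 = -4 + (-70 + M²/2 + 8*M) = -74 + M²/2 + 8*M)
((-23 - 6)² + o(24)) + 24354 = ((-23 - 6)² + (-74 + (½)*24² + 8*24)) + 24354 = ((-29)² + (-74 + (½)*576 + 192)) + 24354 = (841 + (-74 + 288 + 192)) + 24354 = (841 + 406) + 24354 = 1247 + 24354 = 25601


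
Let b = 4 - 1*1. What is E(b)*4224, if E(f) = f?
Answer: 12672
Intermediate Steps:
b = 3 (b = 4 - 1 = 3)
E(b)*4224 = 3*4224 = 12672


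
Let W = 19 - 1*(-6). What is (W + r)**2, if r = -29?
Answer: 16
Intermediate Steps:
W = 25 (W = 19 + 6 = 25)
(W + r)**2 = (25 - 29)**2 = (-4)**2 = 16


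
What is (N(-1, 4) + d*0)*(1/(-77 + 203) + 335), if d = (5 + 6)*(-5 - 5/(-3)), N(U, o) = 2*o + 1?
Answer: 42211/14 ≈ 3015.1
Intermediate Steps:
N(U, o) = 1 + 2*o
d = -110/3 (d = 11*(-5 - 5*(-⅓)) = 11*(-5 + 5/3) = 11*(-10/3) = -110/3 ≈ -36.667)
(N(-1, 4) + d*0)*(1/(-77 + 203) + 335) = ((1 + 2*4) - 110/3*0)*(1/(-77 + 203) + 335) = ((1 + 8) + 0)*(1/126 + 335) = (9 + 0)*(1/126 + 335) = 9*(42211/126) = 42211/14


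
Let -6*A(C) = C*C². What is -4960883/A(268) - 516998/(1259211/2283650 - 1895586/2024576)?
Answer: 5751318058855793828569609/4281629824676117856 ≈ 1.3433e+6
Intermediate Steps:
A(C) = -C³/6 (A(C) = -C*C²/6 = -C³/6)
-4960883/A(268) - 516998/(1259211/2283650 - 1895586/2024576) = -4960883/((-⅙*268³)) - 516998/(1259211/2283650 - 1895586/2024576) = -4960883/((-⅙*19248832)) - 516998/(1259211*(1/2283650) - 1895586*1/2024576) = -4960883/(-9624416/3) - 516998/(1259211/2283650 - 947793/1012288) = -4960883*(-3/9624416) - 516998/(-444871649841/1155855745600) = 14882649/9624416 - 516998*(-1155855745600/444871649841) = 14882649/9624416 + 597575108763708800/444871649841 = 5751318058855793828569609/4281629824676117856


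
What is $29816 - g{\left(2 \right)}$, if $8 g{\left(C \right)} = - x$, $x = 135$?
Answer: $\frac{238663}{8} \approx 29833.0$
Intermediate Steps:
$g{\left(C \right)} = - \frac{135}{8}$ ($g{\left(C \right)} = \frac{\left(-1\right) 135}{8} = \frac{1}{8} \left(-135\right) = - \frac{135}{8}$)
$29816 - g{\left(2 \right)} = 29816 - - \frac{135}{8} = 29816 + \frac{135}{8} = \frac{238663}{8}$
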